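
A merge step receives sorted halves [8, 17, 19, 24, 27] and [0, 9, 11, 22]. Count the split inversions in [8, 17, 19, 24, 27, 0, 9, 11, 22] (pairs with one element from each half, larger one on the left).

Take each right-half value and tally the left-half values above it:
r = 0: 8, 17, 19, 24, 27 → 5
r = 9: 17, 19, 24, 27 → 4
r = 11: 17, 19, 24, 27 → 4
r = 22: 24, 27 → 2
Cross-inversions: 5 + 4 + 4 + 2 = 15

Cross-inversions: 15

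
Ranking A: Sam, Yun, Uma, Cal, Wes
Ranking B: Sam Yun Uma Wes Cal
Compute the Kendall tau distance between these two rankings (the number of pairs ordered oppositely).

Assign each item its position (1..5) in the first ordering, then rewrite the second ordering as that position sequence:
positions: Sam→1, Yun→2, Uma→3, Cal→4, Wes→5
second ordering as positions: [1, 2, 3, 5, 4]
Discordant pairs = inversions in this position sequence.
1: 0
2: 0
3: 0
5: 4 → 1
4: 0
Total: 0 + 0 + 0 + 1 + 0 = 1

1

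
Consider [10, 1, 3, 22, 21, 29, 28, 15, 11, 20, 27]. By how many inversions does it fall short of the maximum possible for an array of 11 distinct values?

Maximum inversions for 11 distinct elements is C(11, 2) = 11·10/2 = 55.
Current inversions — for each element, count later smaller elements:
10: 2
1: 0
3: 0
22: 4
21: 3
29: 5
28: 4
15: 1
11: 0
20: 0
27: 0
Current total: 2 + 0 + 0 + 4 + 3 + 5 + 4 + 1 + 0 + 0 + 0 = 19
Shortfall: 55 − 19 = 36

36 inversions short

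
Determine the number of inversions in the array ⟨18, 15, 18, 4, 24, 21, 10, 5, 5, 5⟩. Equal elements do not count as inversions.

28 inversions

Sweep left to right; for each value list the smaller values that follow it:
18: 6
15: 5
18: 5
4: 0
24: 5
21: 4
10: 3
5: 0
5: 0
5: 0
Sum: 6 + 5 + 5 + 0 + 5 + 4 + 3 + 0 + 0 + 0 = 28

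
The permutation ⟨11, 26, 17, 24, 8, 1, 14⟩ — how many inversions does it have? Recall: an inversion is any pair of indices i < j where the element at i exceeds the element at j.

14 inversions

Element-by-element contributions:
11: 2
26: 5
17: 3
24: 3
8: 1
1: 0
14: 0
Sum: 2 + 5 + 3 + 3 + 1 + 0 + 0 = 14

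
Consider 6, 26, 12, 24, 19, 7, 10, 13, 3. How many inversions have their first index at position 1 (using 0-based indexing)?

7 such elements

The element at index 1 is 26.
Elements after it: 12, 24, 19, 7, 10, 13, 3
Those smaller than 26: 12, 24, 19, 7, 10, 13, 3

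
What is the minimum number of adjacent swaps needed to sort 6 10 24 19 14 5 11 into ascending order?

Each adjacent swap fixes exactly one inversion, so the minimum swap count equals the number of inversions.
Count inversions — for each element, later elements that are smaller:
6: 5 → 1
10: 5 → 1
24: 19, 14, 5, 11 → 4
19: 14, 5, 11 → 3
14: 5, 11 → 2
5: none → 0
11: none → 0
Total inversions: 1 + 1 + 4 + 3 + 2 + 0 + 0 = 11

11 adjacent swaps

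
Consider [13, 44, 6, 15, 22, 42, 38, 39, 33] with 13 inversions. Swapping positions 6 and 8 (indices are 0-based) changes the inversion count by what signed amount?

Positions 6 and 8 hold 38 and 33; after swapping, the array is [13, 44, 6, 15, 22, 42, 33, 39, 38].
Count, for each position, how many later elements it exceeds:
13: 1
44: 7
6: 0
15: 0
22: 0
42: 3
33: 0
39: 1
38: 0
Sum: 1 + 7 + 0 + 0 + 0 + 3 + 0 + 1 + 0 = 12
Change: 12 − 13 = -1

-1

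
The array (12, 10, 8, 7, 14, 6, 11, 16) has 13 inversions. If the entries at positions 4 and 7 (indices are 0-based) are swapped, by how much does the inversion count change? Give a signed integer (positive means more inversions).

+1

Positions 4 and 7 hold 14 and 16; after swapping, the array is [12, 10, 8, 7, 16, 6, 11, 14].
Element-by-element contributions:
12: 5
10: 3
8: 2
7: 1
16: 3
6: 0
11: 0
14: 0
Sum: 5 + 3 + 2 + 1 + 3 + 0 + 0 + 0 = 14
Change: 14 − 13 = +1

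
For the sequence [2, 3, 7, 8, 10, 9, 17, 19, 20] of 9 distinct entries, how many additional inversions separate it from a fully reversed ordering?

Maximum inversions for 9 distinct elements is C(9, 2) = 9·8/2 = 36.
Current inversions — for each element, count later smaller elements:
2: 0
3: 0
7: 0
8: 0
10: 1
9: 0
17: 0
19: 0
20: 0
Current total: 0 + 0 + 0 + 0 + 1 + 0 + 0 + 0 + 0 = 1
Shortfall: 36 − 1 = 35

35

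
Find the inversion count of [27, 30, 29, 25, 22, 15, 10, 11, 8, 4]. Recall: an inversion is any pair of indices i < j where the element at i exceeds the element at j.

42

Element-by-element contributions:
27: 7
30: 8
29: 7
25: 6
22: 5
15: 4
10: 2
11: 2
8: 1
4: 0
Sum: 7 + 8 + 7 + 6 + 5 + 4 + 2 + 2 + 1 + 0 = 42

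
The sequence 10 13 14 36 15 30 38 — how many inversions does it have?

2 out-of-order pairs

Out-of-order index pairs (0-indexed):
(3,4): 36 > 15
(3,5): 36 > 30
That's 2 pairs.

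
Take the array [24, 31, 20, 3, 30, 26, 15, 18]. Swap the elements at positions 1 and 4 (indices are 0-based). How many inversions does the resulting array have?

Positions 1 and 4 hold 31 and 30; after swapping, the array is [24, 30, 20, 3, 31, 26, 15, 18].
Element-by-element contributions:
24: 4
30: 5
20: 3
3: 0
31: 3
26: 2
15: 0
18: 0
Sum: 4 + 5 + 3 + 0 + 3 + 2 + 0 + 0 = 17

17 inversions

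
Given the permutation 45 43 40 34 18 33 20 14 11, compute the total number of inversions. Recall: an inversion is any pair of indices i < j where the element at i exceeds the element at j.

There are 34 inversions.

Sweep left to right; for each value list the smaller values that follow it:
45: 8
43: 7
40: 6
34: 5
18: 2
33: 3
20: 2
14: 1
11: 0
Sum: 8 + 7 + 6 + 5 + 2 + 3 + 2 + 1 + 0 = 34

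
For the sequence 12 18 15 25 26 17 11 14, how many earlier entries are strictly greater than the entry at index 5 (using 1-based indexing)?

0

The element at index 5 is 26.
Elements before it: 12, 18, 15, 25
None of them are larger than 26.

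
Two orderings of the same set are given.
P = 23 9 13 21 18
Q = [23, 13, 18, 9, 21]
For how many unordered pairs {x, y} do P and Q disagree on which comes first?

3 disagreeing pairs

Assign each item its position (1..5) in the first ordering, then rewrite the second ordering as that position sequence:
positions: 23→1, 9→2, 13→3, 21→4, 18→5
second ordering as positions: [1, 3, 5, 2, 4]
Discordant pairs = inversions in this position sequence.
1: 0
3: 2 → 1
5: 2, 4 → 2
2: 0
4: 0
Total: 0 + 1 + 2 + 0 + 0 = 3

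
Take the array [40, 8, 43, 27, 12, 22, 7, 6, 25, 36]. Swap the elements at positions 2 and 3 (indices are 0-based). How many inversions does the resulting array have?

26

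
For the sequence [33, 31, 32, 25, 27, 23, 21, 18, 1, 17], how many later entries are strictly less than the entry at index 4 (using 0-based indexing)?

5

The element at index 4 is 27.
Elements after it: 23, 21, 18, 1, 17
Those smaller than 27: 23, 21, 18, 1, 17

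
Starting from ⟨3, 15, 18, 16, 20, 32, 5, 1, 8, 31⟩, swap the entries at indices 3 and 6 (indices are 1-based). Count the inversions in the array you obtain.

22

Positions 3 and 6 hold 18 and 32; after swapping, the array is [3, 15, 32, 16, 20, 18, 5, 1, 8, 31].
For each element, count later entries that are smaller:
3 → 1 → 1
15 → 5, 1, 8 → 3
32 → 16, 20, 18, 5, 1, 8, 31 → 7
16 → 5, 1, 8 → 3
20 → 18, 5, 1, 8 → 4
18 → 5, 1, 8 → 3
5 → 1 → 1
1 → none → 0
8 → none → 0
31 → none → 0
Sum: 1 + 3 + 7 + 3 + 4 + 3 + 1 + 0 + 0 + 0 = 22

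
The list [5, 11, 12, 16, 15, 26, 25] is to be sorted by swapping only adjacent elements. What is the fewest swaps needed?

Adjacent swaps: 2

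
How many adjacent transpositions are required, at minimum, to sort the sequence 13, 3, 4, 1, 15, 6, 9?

The minimum number of adjacent swaps to sort an array equals its inversion count, since every such swap removes exactly one inversion.
Count inversions — for each element, later elements that are smaller:
13: 3, 4, 1, 6, 9 → 5
3: 1 → 1
4: 1 → 1
1: none → 0
15: 6, 9 → 2
6: none → 0
9: none → 0
Total inversions: 5 + 1 + 1 + 0 + 2 + 0 + 0 = 9

9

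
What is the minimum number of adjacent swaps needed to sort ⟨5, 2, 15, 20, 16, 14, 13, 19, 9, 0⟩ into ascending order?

25

The minimum number of adjacent swaps to sort an array equals its inversion count, since every such swap removes exactly one inversion.
Count inversions — for each element, later elements that are smaller:
5: 2, 0 → 2
2: 0 → 1
15: 14, 13, 9, 0 → 4
20: 16, 14, 13, 19, 9, 0 → 6
16: 14, 13, 9, 0 → 4
14: 13, 9, 0 → 3
13: 9, 0 → 2
19: 9, 0 → 2
9: 0 → 1
0: none → 0
Total inversions: 2 + 1 + 4 + 6 + 4 + 3 + 2 + 2 + 1 + 0 = 25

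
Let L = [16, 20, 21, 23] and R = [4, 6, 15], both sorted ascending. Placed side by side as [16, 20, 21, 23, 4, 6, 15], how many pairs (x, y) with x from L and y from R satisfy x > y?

12

For each element r of the right run, count left-run elements greater than r:
r = 4: 16, 20, 21, 23 → 4
r = 6: 16, 20, 21, 23 → 4
r = 15: 16, 20, 21, 23 → 4
Cross-inversions: 4 + 4 + 4 = 12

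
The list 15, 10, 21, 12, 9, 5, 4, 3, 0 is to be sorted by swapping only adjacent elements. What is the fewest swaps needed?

33

Each adjacent swap fixes exactly one inversion, so the minimum swap count equals the number of inversions.
Count inversions — for each element, later elements that are smaller:
15: 10, 12, 9, 5, 4, 3, 0 → 7
10: 9, 5, 4, 3, 0 → 5
21: 12, 9, 5, 4, 3, 0 → 6
12: 9, 5, 4, 3, 0 → 5
9: 5, 4, 3, 0 → 4
5: 4, 3, 0 → 3
4: 3, 0 → 2
3: 0 → 1
0: none → 0
Total inversions: 7 + 5 + 6 + 5 + 4 + 3 + 2 + 1 + 0 = 33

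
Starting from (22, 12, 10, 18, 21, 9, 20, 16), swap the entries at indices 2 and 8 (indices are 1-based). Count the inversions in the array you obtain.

Positions 2 and 8 hold 12 and 16; after swapping, the array is [22, 16, 10, 18, 21, 9, 20, 12].
Count, for each position, how many later elements it exceeds:
22 → 16, 10, 18, 21, 9, 20, 12 → 7
16 → 10, 9, 12 → 3
10 → 9 → 1
18 → 9, 12 → 2
21 → 9, 20, 12 → 3
9 → none → 0
20 → 12 → 1
12 → none → 0
Sum: 7 + 3 + 1 + 2 + 3 + 0 + 1 + 0 = 17

There are 17 inversions.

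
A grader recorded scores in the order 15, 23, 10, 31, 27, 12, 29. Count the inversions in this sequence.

Out-of-order pairs: 8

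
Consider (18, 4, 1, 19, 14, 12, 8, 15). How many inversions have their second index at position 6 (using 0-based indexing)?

4

The element at index 6 is 8.
Elements before it: 18, 4, 1, 19, 14, 12
Those larger than 8: 18, 19, 14, 12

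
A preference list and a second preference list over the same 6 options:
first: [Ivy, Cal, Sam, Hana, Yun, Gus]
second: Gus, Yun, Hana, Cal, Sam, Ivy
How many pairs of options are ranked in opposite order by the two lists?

Assign each item its position (1..6) in the first ordering, then rewrite the second ordering as that position sequence:
positions: Ivy→1, Cal→2, Sam→3, Hana→4, Yun→5, Gus→6
second ordering as positions: [6, 5, 4, 2, 3, 1]
Discordant pairs = inversions in this position sequence.
6: 5, 4, 2, 3, 1 → 5
5: 4, 2, 3, 1 → 4
4: 2, 3, 1 → 3
2: 1 → 1
3: 1 → 1
1: 0
Total: 5 + 4 + 3 + 1 + 1 + 0 = 14

There are 14 pairs.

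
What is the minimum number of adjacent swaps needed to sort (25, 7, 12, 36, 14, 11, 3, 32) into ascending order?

15

The minimum number of adjacent swaps to sort an array equals its inversion count, since every such swap removes exactly one inversion.
Count inversions — for each element, later elements that are smaller:
25: 7, 12, 14, 11, 3 → 5
7: 3 → 1
12: 11, 3 → 2
36: 14, 11, 3, 32 → 4
14: 11, 3 → 2
11: 3 → 1
3: none → 0
32: none → 0
Total inversions: 5 + 1 + 2 + 4 + 2 + 1 + 0 + 0 = 15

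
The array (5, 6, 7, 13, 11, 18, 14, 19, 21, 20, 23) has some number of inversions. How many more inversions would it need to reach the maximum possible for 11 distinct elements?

52 inversions short

Maximum inversions for 11 distinct elements is C(11, 2) = 11·10/2 = 55.
Current inversions — for each element, count later smaller elements:
5: 0
6: 0
7: 0
13: 1
11: 0
18: 1
14: 0
19: 0
21: 1
20: 0
23: 0
Current total: 0 + 0 + 0 + 1 + 0 + 1 + 0 + 0 + 1 + 0 + 0 = 3
Shortfall: 55 − 3 = 52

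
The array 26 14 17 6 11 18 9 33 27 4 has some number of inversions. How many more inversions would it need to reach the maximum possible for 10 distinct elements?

21 inversions short

Maximum inversions for 10 distinct elements is C(10, 2) = 10·9/2 = 45.
Current inversions — for each element, count later smaller elements:
26: 7
14: 4
17: 4
6: 1
11: 2
18: 2
9: 1
33: 2
27: 1
4: 0
Current total: 7 + 4 + 4 + 1 + 2 + 2 + 1 + 2 + 1 + 0 = 24
Shortfall: 45 − 24 = 21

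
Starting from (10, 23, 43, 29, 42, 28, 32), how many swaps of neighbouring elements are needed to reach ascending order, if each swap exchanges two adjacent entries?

7

The minimum number of adjacent swaps to sort an array equals its inversion count, since every such swap removes exactly one inversion.
Count inversions — for each element, later elements that are smaller:
10: none → 0
23: none → 0
43: 29, 42, 28, 32 → 4
29: 28 → 1
42: 28, 32 → 2
28: none → 0
32: none → 0
Total inversions: 0 + 0 + 4 + 1 + 2 + 0 + 0 = 7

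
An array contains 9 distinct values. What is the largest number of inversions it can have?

There are 36 inversions.

A reversed (strictly descending) arrangement makes every pair an inversion, giving C(9, 2) inversions.
C(9, 2) = 9·8/2 = 36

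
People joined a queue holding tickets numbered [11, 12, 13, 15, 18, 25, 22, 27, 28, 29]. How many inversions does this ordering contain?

Inversions: 1

Sweep left to right; for each value list the smaller values that follow it:
11 → none → 0
12 → none → 0
13 → none → 0
15 → none → 0
18 → none → 0
25 → 22 → 1
22 → none → 0
27 → none → 0
28 → none → 0
29 → none → 0
Sum: 0 + 0 + 0 + 0 + 0 + 1 + 0 + 0 + 0 + 0 = 1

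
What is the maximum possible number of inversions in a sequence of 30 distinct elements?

435 inversions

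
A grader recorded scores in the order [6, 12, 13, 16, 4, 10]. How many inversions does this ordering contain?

There are 7 inversions.

Inversion pairs (indices are 1-based):
(1,5): 6 > 4
(2,5): 12 > 4
(2,6): 12 > 10
(3,5): 13 > 4
(3,6): 13 > 10
(4,5): 16 > 4
(4,6): 16 > 10
That's 7 pairs.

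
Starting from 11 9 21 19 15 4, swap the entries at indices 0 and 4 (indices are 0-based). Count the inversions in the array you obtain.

Positions 0 and 4 hold 11 and 15; after swapping, the array is [15, 9, 21, 19, 11, 4].
For each element, count later entries that are smaller:
15 → 9, 11, 4 → 3
9 → 4 → 1
21 → 19, 11, 4 → 3
19 → 11, 4 → 2
11 → 4 → 1
4 → none → 0
Sum: 3 + 1 + 3 + 2 + 1 + 0 = 10

Inversions: 10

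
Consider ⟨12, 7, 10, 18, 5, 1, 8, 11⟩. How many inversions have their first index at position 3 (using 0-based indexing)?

4

The element at index 3 is 18.
Elements after it: 5, 1, 8, 11
Those smaller than 18: 5, 1, 8, 11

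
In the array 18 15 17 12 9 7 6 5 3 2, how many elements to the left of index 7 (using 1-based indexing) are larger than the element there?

6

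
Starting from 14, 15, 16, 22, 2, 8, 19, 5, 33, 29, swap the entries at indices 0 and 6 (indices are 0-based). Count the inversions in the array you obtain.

21 inversions

Positions 0 and 6 hold 14 and 19; after swapping, the array is [19, 15, 16, 22, 2, 8, 14, 5, 33, 29].
Sweep left to right; for each value list the smaller values that follow it:
19: 6
15: 4
16: 4
22: 4
2: 0
8: 1
14: 1
5: 0
33: 1
29: 0
Sum: 6 + 4 + 4 + 4 + 0 + 1 + 1 + 0 + 1 + 0 = 21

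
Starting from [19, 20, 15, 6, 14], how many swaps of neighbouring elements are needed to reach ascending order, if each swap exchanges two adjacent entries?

8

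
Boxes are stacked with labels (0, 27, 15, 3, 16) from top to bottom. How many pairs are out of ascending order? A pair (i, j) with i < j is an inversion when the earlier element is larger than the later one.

4 out-of-order pairs

Listing every pair i<j with a[i]>a[j] (using 1-based positions):
(2,3): 27 > 15
(2,4): 27 > 3
(2,5): 27 > 16
(3,4): 15 > 3
That's 4 pairs.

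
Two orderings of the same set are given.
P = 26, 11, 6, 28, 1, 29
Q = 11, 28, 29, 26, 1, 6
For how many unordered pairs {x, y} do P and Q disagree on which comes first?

Assign each item its position (1..6) in the first ordering, then rewrite the second ordering as that position sequence:
positions: 26→1, 11→2, 6→3, 28→4, 1→5, 29→6
second ordering as positions: [2, 4, 6, 1, 5, 3]
Discordant pairs = inversions in this position sequence.
2: 1 → 1
4: 1, 3 → 2
6: 1, 5, 3 → 3
1: 0
5: 3 → 1
3: 0
Total: 1 + 2 + 3 + 0 + 1 + 0 = 7

7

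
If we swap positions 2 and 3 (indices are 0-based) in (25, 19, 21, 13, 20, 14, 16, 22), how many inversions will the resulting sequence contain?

15 inversions

Positions 2 and 3 hold 21 and 13; after swapping, the array is [25, 19, 13, 21, 20, 14, 16, 22].
Element-by-element contributions:
25 → 19, 13, 21, 20, 14, 16, 22 → 7
19 → 13, 14, 16 → 3
13 → none → 0
21 → 20, 14, 16 → 3
20 → 14, 16 → 2
14 → none → 0
16 → none → 0
22 → none → 0
Sum: 7 + 3 + 0 + 3 + 2 + 0 + 0 + 0 = 15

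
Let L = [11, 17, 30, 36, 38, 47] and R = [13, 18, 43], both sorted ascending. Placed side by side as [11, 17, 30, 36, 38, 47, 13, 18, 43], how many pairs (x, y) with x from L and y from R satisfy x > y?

There are 10 split inversions.

For each element r of the right run, count left-run elements greater than r:
r = 13: 17, 30, 36, 38, 47 → 5
r = 18: 30, 36, 38, 47 → 4
r = 43: 47 → 1
Cross-inversions: 5 + 4 + 1 = 10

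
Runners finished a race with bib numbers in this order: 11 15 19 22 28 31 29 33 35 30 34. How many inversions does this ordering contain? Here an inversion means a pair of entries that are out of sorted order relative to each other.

There are 5 inversions.

For each element, count later entries that are smaller:
11 → none → 0
15 → none → 0
19 → none → 0
22 → none → 0
28 → none → 0
31 → 29, 30 → 2
29 → none → 0
33 → 30 → 1
35 → 30, 34 → 2
30 → none → 0
34 → none → 0
Sum: 0 + 0 + 0 + 0 + 0 + 2 + 0 + 1 + 2 + 0 + 0 = 5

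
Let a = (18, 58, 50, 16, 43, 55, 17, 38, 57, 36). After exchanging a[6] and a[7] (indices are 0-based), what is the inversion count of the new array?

Positions 6 and 7 hold 17 and 38; after swapping, the array is [18, 58, 50, 16, 43, 55, 38, 17, 57, 36].
For each element, count later entries that are smaller:
18 → 16, 17 → 2
58 → 50, 16, 43, 55, 38, 17, 57, 36 → 8
50 → 16, 43, 38, 17, 36 → 5
16 → none → 0
43 → 38, 17, 36 → 3
55 → 38, 17, 36 → 3
38 → 17, 36 → 2
17 → none → 0
57 → 36 → 1
36 → none → 0
Sum: 2 + 8 + 5 + 0 + 3 + 3 + 2 + 0 + 1 + 0 = 24

24 inversions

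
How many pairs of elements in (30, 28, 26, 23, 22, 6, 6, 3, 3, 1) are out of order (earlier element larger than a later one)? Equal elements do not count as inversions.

43

Element-by-element contributions:
30 → 28, 26, 23, 22, 6, 6, 3, 3, 1 → 9
28 → 26, 23, 22, 6, 6, 3, 3, 1 → 8
26 → 23, 22, 6, 6, 3, 3, 1 → 7
23 → 22, 6, 6, 3, 3, 1 → 6
22 → 6, 6, 3, 3, 1 → 5
6 → 3, 3, 1 → 3
6 → 3, 3, 1 → 3
3 → 1 → 1
3 → 1 → 1
1 → none → 0
Sum: 9 + 8 + 7 + 6 + 5 + 3 + 3 + 1 + 1 + 0 = 43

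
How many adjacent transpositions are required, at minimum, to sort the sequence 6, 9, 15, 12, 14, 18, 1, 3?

The minimum number of adjacent swaps to sort an array equals its inversion count, since every such swap removes exactly one inversion.
Count inversions — for each element, later elements that are smaller:
6: 1, 3 → 2
9: 1, 3 → 2
15: 12, 14, 1, 3 → 4
12: 1, 3 → 2
14: 1, 3 → 2
18: 1, 3 → 2
1: none → 0
3: none → 0
Total inversions: 2 + 2 + 4 + 2 + 2 + 2 + 0 + 0 = 14

14 swaps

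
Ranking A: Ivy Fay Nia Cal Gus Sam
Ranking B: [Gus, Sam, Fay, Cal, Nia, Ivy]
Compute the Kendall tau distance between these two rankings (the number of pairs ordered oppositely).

Assign each item its position (1..6) in the first ordering, then rewrite the second ordering as that position sequence:
positions: Ivy→1, Fay→2, Nia→3, Cal→4, Gus→5, Sam→6
second ordering as positions: [5, 6, 2, 4, 3, 1]
Discordant pairs = inversions in this position sequence.
5: 2, 4, 3, 1 → 4
6: 2, 4, 3, 1 → 4
2: 1 → 1
4: 3, 1 → 2
3: 1 → 1
1: 0
Total: 4 + 4 + 1 + 2 + 1 + 0 = 12

12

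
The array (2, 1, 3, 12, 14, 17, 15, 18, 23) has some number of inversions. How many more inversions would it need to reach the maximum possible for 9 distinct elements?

34 inversions short

Maximum inversions for 9 distinct elements is C(9, 2) = 9·8/2 = 36.
Current inversions — for each element, count later smaller elements:
2: 1
1: 0
3: 0
12: 0
14: 0
17: 1
15: 0
18: 0
23: 0
Current total: 1 + 0 + 0 + 0 + 0 + 1 + 0 + 0 + 0 = 2
Shortfall: 36 − 2 = 34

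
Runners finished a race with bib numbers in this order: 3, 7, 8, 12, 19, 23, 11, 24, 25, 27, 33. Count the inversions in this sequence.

Element-by-element contributions:
3 → none → 0
7 → none → 0
8 → none → 0
12 → 11 → 1
19 → 11 → 1
23 → 11 → 1
11 → none → 0
24 → none → 0
25 → none → 0
27 → none → 0
33 → none → 0
Sum: 0 + 0 + 0 + 1 + 1 + 1 + 0 + 0 + 0 + 0 + 0 = 3

3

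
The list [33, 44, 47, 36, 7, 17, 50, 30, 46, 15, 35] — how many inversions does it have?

For each element, count later entries that are smaller:
33: 4
44: 6
47: 7
36: 5
7: 0
17: 1
50: 4
30: 1
46: 2
15: 0
35: 0
Sum: 4 + 6 + 7 + 5 + 0 + 1 + 4 + 1 + 2 + 0 + 0 = 30

30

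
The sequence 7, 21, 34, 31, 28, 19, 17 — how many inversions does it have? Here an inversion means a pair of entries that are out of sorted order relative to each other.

Sweep left to right; for each value list the smaller values that follow it:
7: 0
21: 2
34: 4
31: 3
28: 2
19: 1
17: 0
Sum: 0 + 2 + 4 + 3 + 2 + 1 + 0 = 12

12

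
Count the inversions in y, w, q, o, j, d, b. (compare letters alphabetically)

21

For each element, count later entries that are smaller:
y: 6
w: 5
q: 4
o: 3
j: 2
d: 1
b: 0
Sum: 6 + 5 + 4 + 3 + 2 + 1 + 0 = 21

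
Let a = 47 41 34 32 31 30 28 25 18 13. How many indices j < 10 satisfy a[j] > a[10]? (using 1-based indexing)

9

The element at index 10 is 13.
Elements before it: 47, 41, 34, 32, 31, 30, 28, 25, 18
Those larger than 13: 47, 41, 34, 32, 31, 30, 28, 25, 18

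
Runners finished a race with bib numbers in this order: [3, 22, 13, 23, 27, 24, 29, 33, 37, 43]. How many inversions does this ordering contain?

For each element, count later entries that are smaller:
3: 0
22: 1
13: 0
23: 0
27: 1
24: 0
29: 0
33: 0
37: 0
43: 0
Sum: 0 + 1 + 0 + 0 + 1 + 0 + 0 + 0 + 0 + 0 = 2

2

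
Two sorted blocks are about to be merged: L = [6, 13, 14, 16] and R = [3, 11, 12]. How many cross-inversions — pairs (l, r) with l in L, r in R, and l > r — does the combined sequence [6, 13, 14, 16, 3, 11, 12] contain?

Count, for every r in R, how many entries of L exceed r:
r = 3: 6, 13, 14, 16 → 4
r = 11: 13, 14, 16 → 3
r = 12: 13, 14, 16 → 3
Cross-inversions: 4 + 3 + 3 = 10

10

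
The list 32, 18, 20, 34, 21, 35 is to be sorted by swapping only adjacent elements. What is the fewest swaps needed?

Minimum adjacent swaps = number of inversions (each swap of adjacent out-of-order elements removes one inversion and no swap can remove more).
Count inversions — for each element, later elements that are smaller:
32: 18, 20, 21 → 3
18: none → 0
20: none → 0
34: 21 → 1
21: none → 0
35: none → 0
Total inversions: 3 + 0 + 0 + 1 + 0 + 0 = 4

Swaps: 4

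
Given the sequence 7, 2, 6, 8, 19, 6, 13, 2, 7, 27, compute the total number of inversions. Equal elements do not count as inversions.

Count, for each position, how many later elements it exceeds:
7 → 2, 6, 6, 2 → 4
2 → none → 0
6 → 2 → 1
8 → 6, 2, 7 → 3
19 → 6, 13, 2, 7 → 4
6 → 2 → 1
13 → 2, 7 → 2
2 → none → 0
7 → none → 0
27 → none → 0
Sum: 4 + 0 + 1 + 3 + 4 + 1 + 2 + 0 + 0 + 0 = 15

15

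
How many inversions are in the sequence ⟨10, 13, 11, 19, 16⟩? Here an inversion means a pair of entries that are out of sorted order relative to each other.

Out-of-order index pairs (1-indexed):
(2,3): 13 > 11
(4,5): 19 > 16
That's 2 pairs.

There are 2 inversions.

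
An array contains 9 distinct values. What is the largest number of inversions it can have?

Inversions: 36

A reversed (strictly descending) arrangement makes every pair an inversion, giving C(9, 2) inversions.
C(9, 2) = 9·8/2 = 36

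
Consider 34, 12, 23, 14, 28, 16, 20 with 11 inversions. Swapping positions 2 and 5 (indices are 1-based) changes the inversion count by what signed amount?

Positions 2 and 5 hold 12 and 28; after swapping, the array is [34, 28, 23, 14, 12, 16, 20].
Count, for each position, how many later elements it exceeds:
34: 6
28: 5
23: 4
14: 1
12: 0
16: 0
20: 0
Sum: 6 + 5 + 4 + 1 + 0 + 0 + 0 = 16
Change: 16 − 11 = +5

+5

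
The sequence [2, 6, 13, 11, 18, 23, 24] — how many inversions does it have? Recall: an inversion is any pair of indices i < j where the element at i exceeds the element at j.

There is 1 out-of-order pair.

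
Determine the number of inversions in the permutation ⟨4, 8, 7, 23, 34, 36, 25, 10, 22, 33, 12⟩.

Count, for each position, how many later elements it exceeds:
4 → none → 0
8 → 7 → 1
7 → none → 0
23 → 10, 22, 12 → 3
34 → 25, 10, 22, 33, 12 → 5
36 → 25, 10, 22, 33, 12 → 5
25 → 10, 22, 12 → 3
10 → none → 0
22 → 12 → 1
33 → 12 → 1
12 → none → 0
Sum: 0 + 1 + 0 + 3 + 5 + 5 + 3 + 0 + 1 + 1 + 0 = 19

19 inversions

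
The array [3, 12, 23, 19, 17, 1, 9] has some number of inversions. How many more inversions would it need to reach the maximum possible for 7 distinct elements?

9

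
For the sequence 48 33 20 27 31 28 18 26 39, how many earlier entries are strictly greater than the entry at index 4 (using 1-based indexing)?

The element at index 4 is 27.
Elements before it: 48, 33, 20
Those larger than 27: 48, 33

2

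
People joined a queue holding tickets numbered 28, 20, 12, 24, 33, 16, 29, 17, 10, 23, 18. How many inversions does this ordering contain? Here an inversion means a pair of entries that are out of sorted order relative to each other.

32

For each element, count later entries that are smaller:
28 → 20, 12, 24, 16, 17, 10, 23, 18 → 8
20 → 12, 16, 17, 10, 18 → 5
12 → 10 → 1
24 → 16, 17, 10, 23, 18 → 5
33 → 16, 29, 17, 10, 23, 18 → 6
16 → 10 → 1
29 → 17, 10, 23, 18 → 4
17 → 10 → 1
10 → none → 0
23 → 18 → 1
18 → none → 0
Sum: 8 + 5 + 1 + 5 + 6 + 1 + 4 + 1 + 0 + 1 + 0 = 32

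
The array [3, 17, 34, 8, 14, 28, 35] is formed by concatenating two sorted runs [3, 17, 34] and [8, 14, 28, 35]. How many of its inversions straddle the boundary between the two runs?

5 cross-inversions

Take each right-half value and tally the left-half values above it:
r = 8: 17, 34 → 2
r = 14: 17, 34 → 2
r = 28: 34 → 1
r = 35: none → 0
Cross-inversions: 2 + 2 + 1 + 0 = 5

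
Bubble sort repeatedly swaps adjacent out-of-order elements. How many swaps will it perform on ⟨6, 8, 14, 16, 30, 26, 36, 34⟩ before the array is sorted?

Each adjacent swap fixes exactly one inversion, so the minimum swap count equals the number of inversions.
Count inversions — for each element, later elements that are smaller:
6: none → 0
8: none → 0
14: none → 0
16: none → 0
30: 26 → 1
26: none → 0
36: 34 → 1
34: none → 0
Total inversions: 0 + 0 + 0 + 0 + 1 + 0 + 1 + 0 = 2

There are 2 swaps.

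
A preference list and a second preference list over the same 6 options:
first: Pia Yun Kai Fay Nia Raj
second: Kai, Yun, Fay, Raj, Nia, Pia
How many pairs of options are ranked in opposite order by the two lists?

7 pairs

Assign each item its position (1..6) in the first ordering, then rewrite the second ordering as that position sequence:
positions: Pia→1, Yun→2, Kai→3, Fay→4, Nia→5, Raj→6
second ordering as positions: [3, 2, 4, 6, 5, 1]
Discordant pairs = inversions in this position sequence.
3: 2, 1 → 2
2: 1 → 1
4: 1 → 1
6: 5, 1 → 2
5: 1 → 1
1: 0
Total: 2 + 1 + 1 + 2 + 1 + 0 = 7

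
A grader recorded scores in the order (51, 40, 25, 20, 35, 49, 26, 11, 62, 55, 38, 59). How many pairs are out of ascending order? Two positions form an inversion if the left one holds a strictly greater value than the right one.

Count, for each position, how many later elements it exceeds:
51 → 40, 25, 20, 35, 49, 26, 11, 38 → 8
40 → 25, 20, 35, 26, 11, 38 → 6
25 → 20, 11 → 2
20 → 11 → 1
35 → 26, 11 → 2
49 → 26, 11, 38 → 3
26 → 11 → 1
11 → none → 0
62 → 55, 38, 59 → 3
55 → 38 → 1
38 → none → 0
59 → none → 0
Sum: 8 + 6 + 2 + 1 + 2 + 3 + 1 + 0 + 3 + 1 + 0 + 0 = 27

27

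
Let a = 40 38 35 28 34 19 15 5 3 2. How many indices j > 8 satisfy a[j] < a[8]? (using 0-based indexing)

The element at index 8 is 3.
Elements after it: 2
Those smaller than 3: 2

1 such element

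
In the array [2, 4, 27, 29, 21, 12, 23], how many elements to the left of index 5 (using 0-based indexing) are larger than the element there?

3

The element at index 5 is 12.
Elements before it: 2, 4, 27, 29, 21
Those larger than 12: 27, 29, 21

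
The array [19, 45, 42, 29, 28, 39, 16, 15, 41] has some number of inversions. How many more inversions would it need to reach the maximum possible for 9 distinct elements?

13

Maximum inversions for 9 distinct elements is C(9, 2) = 9·8/2 = 36.
Current inversions — for each element, count later smaller elements:
19: 2
45: 7
42: 6
29: 3
28: 2
39: 2
16: 1
15: 0
41: 0
Current total: 2 + 7 + 6 + 3 + 2 + 2 + 1 + 0 + 0 = 23
Shortfall: 36 − 23 = 13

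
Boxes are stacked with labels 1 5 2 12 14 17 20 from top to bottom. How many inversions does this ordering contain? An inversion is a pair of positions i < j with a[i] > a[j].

1 inversion

Count, for each position, how many later elements it exceeds:
1: 0
5: 1
2: 0
12: 0
14: 0
17: 0
20: 0
Sum: 0 + 1 + 0 + 0 + 0 + 0 + 0 = 1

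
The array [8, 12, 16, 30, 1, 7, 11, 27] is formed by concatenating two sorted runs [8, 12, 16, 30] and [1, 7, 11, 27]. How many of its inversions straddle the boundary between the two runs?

12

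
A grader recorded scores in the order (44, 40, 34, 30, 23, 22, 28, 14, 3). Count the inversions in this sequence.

34 inversions

Count, for each position, how many later elements it exceeds:
44 → 40, 34, 30, 23, 22, 28, 14, 3 → 8
40 → 34, 30, 23, 22, 28, 14, 3 → 7
34 → 30, 23, 22, 28, 14, 3 → 6
30 → 23, 22, 28, 14, 3 → 5
23 → 22, 14, 3 → 3
22 → 14, 3 → 2
28 → 14, 3 → 2
14 → 3 → 1
3 → none → 0
Sum: 8 + 7 + 6 + 5 + 3 + 2 + 2 + 1 + 0 = 34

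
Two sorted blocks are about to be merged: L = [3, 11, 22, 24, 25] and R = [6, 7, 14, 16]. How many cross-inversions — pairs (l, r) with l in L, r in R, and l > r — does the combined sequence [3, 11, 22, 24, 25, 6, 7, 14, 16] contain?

14

For each element r of the right run, count left-run elements greater than r:
r = 6: 11, 22, 24, 25 → 4
r = 7: 11, 22, 24, 25 → 4
r = 14: 22, 24, 25 → 3
r = 16: 22, 24, 25 → 3
Cross-inversions: 4 + 4 + 3 + 3 = 14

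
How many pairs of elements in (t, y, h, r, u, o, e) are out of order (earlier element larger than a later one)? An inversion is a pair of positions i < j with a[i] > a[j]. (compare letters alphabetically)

Element-by-element contributions:
t → h, r, o, e → 4
y → h, r, u, o, e → 5
h → e → 1
r → o, e → 2
u → o, e → 2
o → e → 1
e → none → 0
Sum: 4 + 5 + 1 + 2 + 2 + 1 + 0 = 15

15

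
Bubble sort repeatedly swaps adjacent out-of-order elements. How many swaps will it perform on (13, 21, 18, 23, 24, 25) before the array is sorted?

The minimum number of adjacent swaps to sort an array equals its inversion count, since every such swap removes exactly one inversion.
Count inversions — for each element, later elements that are smaller:
13: none → 0
21: 18 → 1
18: none → 0
23: none → 0
24: none → 0
25: none → 0
Total inversions: 0 + 1 + 0 + 0 + 0 + 0 = 1

1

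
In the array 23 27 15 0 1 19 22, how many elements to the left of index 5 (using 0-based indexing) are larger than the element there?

2

The element at index 5 is 19.
Elements before it: 23, 27, 15, 0, 1
Those larger than 19: 23, 27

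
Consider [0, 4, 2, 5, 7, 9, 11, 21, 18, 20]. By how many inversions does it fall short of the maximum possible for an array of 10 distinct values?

Maximum inversions for 10 distinct elements is C(10, 2) = 10·9/2 = 45.
Current inversions — for each element, count later smaller elements:
0: 0
4: 1
2: 0
5: 0
7: 0
9: 0
11: 0
21: 2
18: 0
20: 0
Current total: 0 + 1 + 0 + 0 + 0 + 0 + 0 + 2 + 0 + 0 = 3
Shortfall: 45 − 3 = 42

42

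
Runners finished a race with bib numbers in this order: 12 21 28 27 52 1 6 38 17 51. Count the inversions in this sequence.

Inversions: 18

For each element, count later entries that are smaller:
12 → 1, 6 → 2
21 → 1, 6, 17 → 3
28 → 27, 1, 6, 17 → 4
27 → 1, 6, 17 → 3
52 → 1, 6, 38, 17, 51 → 5
1 → none → 0
6 → none → 0
38 → 17 → 1
17 → none → 0
51 → none → 0
Sum: 2 + 3 + 4 + 3 + 5 + 0 + 0 + 1 + 0 + 0 = 18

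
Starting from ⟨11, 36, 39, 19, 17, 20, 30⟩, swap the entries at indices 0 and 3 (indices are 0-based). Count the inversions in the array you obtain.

10

Positions 0 and 3 hold 11 and 19; after swapping, the array is [19, 36, 39, 11, 17, 20, 30].
For each element, count later entries that are smaller:
19: 2
36: 4
39: 4
11: 0
17: 0
20: 0
30: 0
Sum: 2 + 4 + 4 + 0 + 0 + 0 + 0 = 10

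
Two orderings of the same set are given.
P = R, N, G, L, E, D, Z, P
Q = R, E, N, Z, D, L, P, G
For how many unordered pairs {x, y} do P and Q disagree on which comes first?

10 disagreeing pairs

Assign each item its position (1..8) in the first ordering, then rewrite the second ordering as that position sequence:
positions: R→1, N→2, G→3, L→4, E→5, D→6, Z→7, P→8
second ordering as positions: [1, 5, 2, 7, 6, 4, 8, 3]
Discordant pairs = inversions in this position sequence.
1: 0
5: 2, 4, 3 → 3
2: 0
7: 6, 4, 3 → 3
6: 4, 3 → 2
4: 3 → 1
8: 3 → 1
3: 0
Total: 0 + 3 + 0 + 3 + 2 + 1 + 1 + 0 = 10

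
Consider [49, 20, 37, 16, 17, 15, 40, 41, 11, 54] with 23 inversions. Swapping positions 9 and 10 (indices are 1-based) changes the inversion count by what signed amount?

+1

Positions 9 and 10 hold 11 and 54; after swapping, the array is [49, 20, 37, 16, 17, 15, 40, 41, 54, 11].
Element-by-element contributions:
49 → 20, 37, 16, 17, 15, 40, 41, 11 → 8
20 → 16, 17, 15, 11 → 4
37 → 16, 17, 15, 11 → 4
16 → 15, 11 → 2
17 → 15, 11 → 2
15 → 11 → 1
40 → 11 → 1
41 → 11 → 1
54 → 11 → 1
11 → none → 0
Sum: 8 + 4 + 4 + 2 + 2 + 1 + 1 + 1 + 1 + 0 = 24
Change: 24 − 23 = +1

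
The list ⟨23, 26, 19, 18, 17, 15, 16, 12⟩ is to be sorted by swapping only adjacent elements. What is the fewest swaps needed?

Each adjacent swap fixes exactly one inversion, so the minimum swap count equals the number of inversions.
Count inversions — for each element, later elements that are smaller:
23: 19, 18, 17, 15, 16, 12 → 6
26: 19, 18, 17, 15, 16, 12 → 6
19: 18, 17, 15, 16, 12 → 5
18: 17, 15, 16, 12 → 4
17: 15, 16, 12 → 3
15: 12 → 1
16: 12 → 1
12: none → 0
Total inversions: 6 + 6 + 5 + 4 + 3 + 1 + 1 + 0 = 26

26 swaps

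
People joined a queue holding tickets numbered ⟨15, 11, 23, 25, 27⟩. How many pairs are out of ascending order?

Sweep left to right; for each value list the smaller values that follow it:
15 → 11 → 1
11 → none → 0
23 → none → 0
25 → none → 0
27 → none → 0
Sum: 1 + 0 + 0 + 0 + 0 = 1

1 inversion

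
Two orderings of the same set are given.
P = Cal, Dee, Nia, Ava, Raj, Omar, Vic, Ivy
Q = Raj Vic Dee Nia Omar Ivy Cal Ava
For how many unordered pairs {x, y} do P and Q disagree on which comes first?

Assign each item its position (1..8) in the first ordering, then rewrite the second ordering as that position sequence:
positions: Cal→1, Dee→2, Nia→3, Ava→4, Raj→5, Omar→6, Vic→7, Ivy→8
second ordering as positions: [5, 7, 2, 3, 6, 8, 1, 4]
Discordant pairs = inversions in this position sequence.
5: 2, 3, 1, 4 → 4
7: 2, 3, 6, 1, 4 → 5
2: 1 → 1
3: 1 → 1
6: 1, 4 → 2
8: 1, 4 → 2
1: 0
4: 0
Total: 4 + 5 + 1 + 1 + 2 + 2 + 0 + 0 = 15

15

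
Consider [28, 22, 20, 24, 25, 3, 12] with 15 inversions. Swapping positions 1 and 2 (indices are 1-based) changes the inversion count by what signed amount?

-1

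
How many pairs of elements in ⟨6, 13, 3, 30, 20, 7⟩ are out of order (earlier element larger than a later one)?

6 inversions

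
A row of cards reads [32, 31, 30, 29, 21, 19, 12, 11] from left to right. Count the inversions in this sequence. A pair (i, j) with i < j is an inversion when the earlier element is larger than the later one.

28

For each element, count later entries that are smaller:
32: 7
31: 6
30: 5
29: 4
21: 3
19: 2
12: 1
11: 0
Sum: 7 + 6 + 5 + 4 + 3 + 2 + 1 + 0 = 28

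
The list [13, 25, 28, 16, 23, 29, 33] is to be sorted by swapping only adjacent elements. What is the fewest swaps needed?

Minimum adjacent swaps = number of inversions (each swap of adjacent out-of-order elements removes one inversion and no swap can remove more).
Count inversions — for each element, later elements that are smaller:
13: none → 0
25: 16, 23 → 2
28: 16, 23 → 2
16: none → 0
23: none → 0
29: none → 0
33: none → 0
Total inversions: 0 + 2 + 2 + 0 + 0 + 0 + 0 = 4

4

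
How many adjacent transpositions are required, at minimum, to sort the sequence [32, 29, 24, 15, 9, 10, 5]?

20

Each adjacent swap fixes exactly one inversion, so the minimum swap count equals the number of inversions.
Count inversions — for each element, later elements that are smaller:
32: 29, 24, 15, 9, 10, 5 → 6
29: 24, 15, 9, 10, 5 → 5
24: 15, 9, 10, 5 → 4
15: 9, 10, 5 → 3
9: 5 → 1
10: 5 → 1
5: none → 0
Total inversions: 6 + 5 + 4 + 3 + 1 + 1 + 0 = 20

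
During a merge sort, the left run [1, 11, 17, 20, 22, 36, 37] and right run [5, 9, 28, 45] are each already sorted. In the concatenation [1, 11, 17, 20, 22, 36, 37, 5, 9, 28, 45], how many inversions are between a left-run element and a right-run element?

14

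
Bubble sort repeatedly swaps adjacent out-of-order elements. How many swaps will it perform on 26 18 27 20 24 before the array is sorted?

5 adjacent swaps

The minimum number of adjacent swaps to sort an array equals its inversion count, since every such swap removes exactly one inversion.
Count inversions — for each element, later elements that are smaller:
26: 18, 20, 24 → 3
18: none → 0
27: 20, 24 → 2
20: none → 0
24: none → 0
Total inversions: 3 + 0 + 2 + 0 + 0 = 5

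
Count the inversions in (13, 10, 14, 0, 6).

7

Inversion pairs (indices are 1-based):
(1,2): 13 > 10
(1,4): 13 > 0
(1,5): 13 > 6
(2,4): 10 > 0
(2,5): 10 > 6
(3,4): 14 > 0
(3,5): 14 > 6
That's 7 pairs.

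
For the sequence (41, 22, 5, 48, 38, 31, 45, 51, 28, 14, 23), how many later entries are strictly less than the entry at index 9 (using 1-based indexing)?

The element at index 9 is 28.
Elements after it: 14, 23
Those smaller than 28: 14, 23

2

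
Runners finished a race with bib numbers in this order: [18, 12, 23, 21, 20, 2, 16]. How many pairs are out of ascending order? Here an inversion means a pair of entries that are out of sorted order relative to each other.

For each element, count later entries that are smaller:
18: 3
12: 1
23: 4
21: 3
20: 2
2: 0
16: 0
Sum: 3 + 1 + 4 + 3 + 2 + 0 + 0 = 13

13 out-of-order pairs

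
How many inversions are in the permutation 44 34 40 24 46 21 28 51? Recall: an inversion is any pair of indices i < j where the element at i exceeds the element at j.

14

For each element, count later entries that are smaller:
44: 5
34: 3
40: 3
24: 1
46: 2
21: 0
28: 0
51: 0
Sum: 5 + 3 + 3 + 1 + 2 + 0 + 0 + 0 = 14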